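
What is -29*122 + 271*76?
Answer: 17058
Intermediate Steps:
-29*122 + 271*76 = -3538 + 20596 = 17058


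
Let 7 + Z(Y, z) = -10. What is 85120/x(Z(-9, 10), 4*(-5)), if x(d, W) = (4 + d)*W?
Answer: 4256/13 ≈ 327.38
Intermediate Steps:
Z(Y, z) = -17 (Z(Y, z) = -7 - 10 = -17)
x(d, W) = W*(4 + d)
85120/x(Z(-9, 10), 4*(-5)) = 85120/(((4*(-5))*(4 - 17))) = 85120/((-20*(-13))) = 85120/260 = 85120*(1/260) = 4256/13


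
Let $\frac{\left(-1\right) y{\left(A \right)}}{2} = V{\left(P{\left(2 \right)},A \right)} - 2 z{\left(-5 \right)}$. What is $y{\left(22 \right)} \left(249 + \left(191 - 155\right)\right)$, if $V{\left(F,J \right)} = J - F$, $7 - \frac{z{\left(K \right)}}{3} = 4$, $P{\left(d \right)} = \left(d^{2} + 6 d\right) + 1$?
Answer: $7410$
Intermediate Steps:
$P{\left(d \right)} = 1 + d^{2} + 6 d$
$z{\left(K \right)} = 9$ ($z{\left(K \right)} = 21 - 12 = 9$)
$y{\left(A \right)} = 70 - 2 A$ ($y{\left(A \right)} = - 2 \left(\left(A - \left(1 + 2^{2} + 6 \cdot 2\right)\right) - 18\right) = - 2 \left(\left(A - \left(1 + 4 + 12\right)\right) - 18\right) = - 2 \left(\left(A - 17\right) - 18\right) = - 2 \left(\left(-17 + A\right) - 18\right) = - 2 \left(-35 + A\right) = 70 - 2 A$)
$y{\left(22 \right)} \left(249 + \left(191 - 155\right)\right) = \left(70 - 44\right) \left(249 + \left(191 - 155\right)\right) = 26 \left(249 + 36\right) = 26 \cdot 285 = 7410$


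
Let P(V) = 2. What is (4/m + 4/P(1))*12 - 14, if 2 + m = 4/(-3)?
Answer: -22/5 ≈ -4.4000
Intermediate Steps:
m = -10/3 (m = -2 + 4/(-3) = -2 + 4*(-⅓) = -2 - 4/3 = -10/3 ≈ -3.3333)
(4/m + 4/P(1))*12 - 14 = (4/(-10/3) + 4/2)*12 - 14 = (4*(-3/10) + 4*(½))*12 - 14 = (-6/5 + 2)*12 - 14 = (⅘)*12 - 14 = 48/5 - 14 = -22/5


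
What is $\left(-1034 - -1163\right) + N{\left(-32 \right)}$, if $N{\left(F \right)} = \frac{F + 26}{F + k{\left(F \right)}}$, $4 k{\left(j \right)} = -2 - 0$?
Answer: $\frac{8397}{65} \approx 129.18$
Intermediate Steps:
$k{\left(j \right)} = - \frac{1}{2}$ ($k{\left(j \right)} = \frac{-2 - 0}{4} = \frac{-2 + 0}{4} = \frac{1}{4} \left(-2\right) = - \frac{1}{2}$)
$N{\left(F \right)} = \frac{26 + F}{- \frac{1}{2} + F}$ ($N{\left(F \right)} = \frac{F + 26}{F - \frac{1}{2}} = \frac{26 + F}{- \frac{1}{2} + F}$)
$\left(-1034 - -1163\right) + N{\left(-32 \right)} = \left(-1034 - -1163\right) + \frac{2 \left(26 - 32\right)}{-1 + 2 \left(-32\right)} = \left(-1034 + 1163\right) + 2 \frac{1}{-1 - 64} \left(-6\right) = 129 + 2 \frac{1}{-65} \left(-6\right) = 129 + 2 \left(- \frac{1}{65}\right) \left(-6\right) = 129 + \frac{12}{65} = \frac{8397}{65}$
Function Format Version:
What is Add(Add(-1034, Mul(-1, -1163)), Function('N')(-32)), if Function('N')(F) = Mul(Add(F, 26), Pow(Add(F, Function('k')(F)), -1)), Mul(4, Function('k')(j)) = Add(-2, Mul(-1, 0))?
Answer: Rational(8397, 65) ≈ 129.18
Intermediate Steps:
Function('k')(j) = Rational(-1, 2) (Function('k')(j) = Mul(Rational(1, 4), Add(-2, Mul(-1, 0))) = Mul(Rational(1, 4), Add(-2, 0)) = Mul(Rational(1, 4), -2) = Rational(-1, 2))
Function('N')(F) = Mul(Pow(Add(Rational(-1, 2), F), -1), Add(26, F)) (Function('N')(F) = Mul(Add(F, 26), Pow(Add(F, Rational(-1, 2)), -1)) = Mul(Add(26, F), Pow(Add(Rational(-1, 2), F), -1)) = Mul(Pow(Add(Rational(-1, 2), F), -1), Add(26, F)))
Add(Add(-1034, Mul(-1, -1163)), Function('N')(-32)) = Add(Add(-1034, Mul(-1, -1163)), Mul(2, Pow(Add(-1, Mul(2, -32)), -1), Add(26, -32))) = Add(Add(-1034, 1163), Mul(2, Pow(Add(-1, -64), -1), -6)) = Add(129, Mul(2, Pow(-65, -1), -6)) = Add(129, Mul(2, Rational(-1, 65), -6)) = Add(129, Rational(12, 65)) = Rational(8397, 65)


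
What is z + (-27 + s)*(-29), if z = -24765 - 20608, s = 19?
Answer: -45141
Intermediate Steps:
z = -45373
z + (-27 + s)*(-29) = -45373 + (-27 + 19)*(-29) = -45373 - 8*(-29) = -45373 + 232 = -45141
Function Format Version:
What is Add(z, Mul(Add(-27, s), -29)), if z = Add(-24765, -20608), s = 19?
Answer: -45141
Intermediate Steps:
z = -45373
Add(z, Mul(Add(-27, s), -29)) = Add(-45373, Mul(Add(-27, 19), -29)) = Add(-45373, Mul(-8, -29)) = Add(-45373, 232) = -45141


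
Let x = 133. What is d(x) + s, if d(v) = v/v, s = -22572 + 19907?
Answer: -2664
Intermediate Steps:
s = -2665
d(v) = 1
d(x) + s = 1 - 2665 = -2664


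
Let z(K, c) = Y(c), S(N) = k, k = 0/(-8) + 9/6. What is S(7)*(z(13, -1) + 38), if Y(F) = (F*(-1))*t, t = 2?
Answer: 60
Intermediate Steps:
k = 3/2 (k = 0*(-⅛) + 9*(⅙) = 0 + 3/2 = 3/2 ≈ 1.5000)
Y(F) = -2*F (Y(F) = (F*(-1))*2 = -F*2 = -2*F)
S(N) = 3/2
z(K, c) = -2*c
S(7)*(z(13, -1) + 38) = 3*(-2*(-1) + 38)/2 = 3*(2 + 38)/2 = (3/2)*40 = 60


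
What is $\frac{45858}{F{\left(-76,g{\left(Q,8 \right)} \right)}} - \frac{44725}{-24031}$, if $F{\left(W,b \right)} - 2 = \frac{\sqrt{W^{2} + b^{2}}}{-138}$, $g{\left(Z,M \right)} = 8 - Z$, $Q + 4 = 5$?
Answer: $\frac{41976640369099}{1690604881} + \frac{31642020 \sqrt{233}}{70351} \approx 31695.0$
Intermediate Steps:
$Q = 1$ ($Q = -4 + 5 = 1$)
$F{\left(W,b \right)} = 2 - \frac{\sqrt{W^{2} + b^{2}}}{138}$ ($F{\left(W,b \right)} = 2 + \frac{\sqrt{W^{2} + b^{2}}}{-138} = 2 + \sqrt{W^{2} + b^{2}} \left(- \frac{1}{138}\right) = 2 - \frac{\sqrt{W^{2} + b^{2}}}{138}$)
$\frac{45858}{F{\left(-76,g{\left(Q,8 \right)} \right)}} - \frac{44725}{-24031} = \frac{45858}{2 - \frac{\sqrt{\left(-76\right)^{2} + \left(8 - 1\right)^{2}}}{138}} - \frac{44725}{-24031} = \frac{45858}{2 - \frac{\sqrt{5776 + \left(8 - 1\right)^{2}}}{138}} - - \frac{44725}{24031} = \frac{45858}{2 - \frac{\sqrt{5776 + 7^{2}}}{138}} + \frac{44725}{24031} = \frac{45858}{2 - \frac{\sqrt{5776 + 49}}{138}} + \frac{44725}{24031} = \frac{45858}{2 - \frac{\sqrt{5825}}{138}} + \frac{44725}{24031} = \frac{45858}{2 - \frac{5 \sqrt{233}}{138}} + \frac{44725}{24031} = \frac{44725}{24031} + \frac{45858}{2 - \frac{5 \sqrt{233}}{138}}$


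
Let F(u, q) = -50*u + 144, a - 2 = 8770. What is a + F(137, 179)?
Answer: 2066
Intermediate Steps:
a = 8772 (a = 2 + 8770 = 8772)
F(u, q) = 144 - 50*u
a + F(137, 179) = 8772 + (144 - 50*137) = 8772 + (144 - 6850) = 8772 - 6706 = 2066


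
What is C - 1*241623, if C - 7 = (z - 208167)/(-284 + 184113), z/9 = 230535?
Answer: -44414161016/183829 ≈ -2.4161e+5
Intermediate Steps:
z = 2074815 (z = 9*230535 = 2074815)
C = 3153451/183829 (C = 7 + (2074815 - 208167)/(-284 + 184113) = 7 + 1866648/183829 = 3153451/183829 ≈ 17.154)
C - 1*241623 = 3153451/183829 - 1*241623 = 3153451/183829 - 241623 = -44414161016/183829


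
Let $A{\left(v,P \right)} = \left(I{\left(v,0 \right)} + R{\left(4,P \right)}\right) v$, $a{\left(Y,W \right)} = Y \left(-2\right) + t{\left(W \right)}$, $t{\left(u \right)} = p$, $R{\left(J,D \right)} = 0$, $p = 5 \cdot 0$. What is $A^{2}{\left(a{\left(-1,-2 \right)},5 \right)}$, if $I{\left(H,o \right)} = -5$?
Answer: $100$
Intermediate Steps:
$p = 0$
$t{\left(u \right)} = 0$
$a{\left(Y,W \right)} = - 2 Y$ ($a{\left(Y,W \right)} = Y \left(-2\right) + 0 = - 2 Y + 0 = - 2 Y$)
$A{\left(v,P \right)} = - 5 v$ ($A{\left(v,P \right)} = \left(-5 + 0\right) v = - 5 v$)
$A^{2}{\left(a{\left(-1,-2 \right)},5 \right)} = \left(- 5 \left(\left(-2\right) \left(-1\right)\right)\right)^{2} = \left(\left(-5\right) 2\right)^{2} = \left(-10\right)^{2} = 100$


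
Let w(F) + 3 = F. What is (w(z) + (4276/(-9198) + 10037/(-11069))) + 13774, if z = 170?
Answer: 709615334786/50906331 ≈ 13940.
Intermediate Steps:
w(F) = -3 + F
(w(z) + (4276/(-9198) + 10037/(-11069))) + 13774 = ((-3 + 170) + (4276/(-9198) + 10037/(-11069))) + 13774 = (167 + (4276*(-1/9198) + 10037*(-1/11069))) + 13774 = (167 + (-2138/4599 - 10037/11069)) + 13774 = (167 - 69825685/50906331) + 13774 = 8431531592/50906331 + 13774 = 709615334786/50906331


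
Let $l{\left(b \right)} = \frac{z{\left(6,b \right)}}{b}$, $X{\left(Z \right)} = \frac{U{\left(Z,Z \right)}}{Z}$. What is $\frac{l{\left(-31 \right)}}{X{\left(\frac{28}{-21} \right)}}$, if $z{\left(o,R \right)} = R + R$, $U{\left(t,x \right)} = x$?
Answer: $2$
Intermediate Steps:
$z{\left(o,R \right)} = 2 R$
$X{\left(Z \right)} = 1$ ($X{\left(Z \right)} = \frac{Z}{Z} = 1$)
$l{\left(b \right)} = 2$ ($l{\left(b \right)} = \frac{2 b}{b} = 2$)
$\frac{l{\left(-31 \right)}}{X{\left(\frac{28}{-21} \right)}} = \frac{2}{1} = 2 \cdot 1 = 2$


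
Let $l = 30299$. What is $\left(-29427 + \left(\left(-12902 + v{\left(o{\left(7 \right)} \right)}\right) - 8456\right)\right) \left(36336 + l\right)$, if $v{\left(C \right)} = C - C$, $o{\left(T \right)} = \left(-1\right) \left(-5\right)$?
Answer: $-3384058475$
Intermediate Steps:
$o{\left(T \right)} = 5$
$v{\left(C \right)} = 0$
$\left(-29427 + \left(\left(-12902 + v{\left(o{\left(7 \right)} \right)}\right) - 8456\right)\right) \left(36336 + l\right) = \left(-29427 + \left(\left(-12902 + 0\right) - 8456\right)\right) \left(36336 + 30299\right) = \left(-29427 - 21358\right) 66635 = \left(-50785\right) 66635 = -3384058475$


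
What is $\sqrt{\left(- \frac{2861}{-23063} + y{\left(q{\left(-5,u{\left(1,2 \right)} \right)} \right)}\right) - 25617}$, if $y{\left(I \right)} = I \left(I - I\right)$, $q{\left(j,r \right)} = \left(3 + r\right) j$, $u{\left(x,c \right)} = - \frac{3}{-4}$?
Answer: $\frac{i \sqrt{13625666756630}}{23063} \approx 160.05 i$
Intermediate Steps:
$u{\left(x,c \right)} = \frac{3}{4}$ ($u{\left(x,c \right)} = \left(-3\right) \left(- \frac{1}{4}\right) = \frac{3}{4}$)
$q{\left(j,r \right)} = j \left(3 + r\right)$
$y{\left(I \right)} = 0$ ($y{\left(I \right)} = I 0 = 0$)
$\sqrt{\left(- \frac{2861}{-23063} + y{\left(q{\left(-5,u{\left(1,2 \right)} \right)} \right)}\right) - 25617} = \sqrt{\left(- \frac{2861}{-23063} + 0\right) - 25617} = \sqrt{\left(\left(-2861\right) \left(- \frac{1}{23063}\right) + 0\right) - 25617} = \sqrt{\left(\frac{2861}{23063} + 0\right) - 25617} = \sqrt{\frac{2861}{23063} - 25617} = \sqrt{- \frac{590802010}{23063}} = \frac{i \sqrt{13625666756630}}{23063}$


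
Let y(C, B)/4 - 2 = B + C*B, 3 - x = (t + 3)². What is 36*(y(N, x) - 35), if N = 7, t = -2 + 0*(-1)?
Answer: 1332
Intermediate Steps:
t = -2 (t = -2 + 0 = -2)
x = 2 (x = 3 - (-2 + 3)² = 3 - 1*1² = 3 - 1*1 = 3 - 1 = 2)
y(C, B) = 8 + 4*B + 4*B*C (y(C, B) = 8 + 4*(B + C*B) = 8 + 4*(B + B*C) = 8 + (4*B + 4*B*C) = 8 + 4*B + 4*B*C)
36*(y(N, x) - 35) = 36*((8 + 4*2 + 4*2*7) - 35) = 36*((8 + 8 + 56) - 35) = 36*(72 - 35) = 36*37 = 1332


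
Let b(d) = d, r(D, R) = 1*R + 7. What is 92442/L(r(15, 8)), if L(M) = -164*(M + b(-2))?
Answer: -46221/1066 ≈ -43.359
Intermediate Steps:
r(D, R) = 7 + R (r(D, R) = R + 7 = 7 + R)
L(M) = 328 - 164*M (L(M) = -164*(M - 2) = -164*(-2 + M) = 328 - 164*M)
92442/L(r(15, 8)) = 92442/(328 - 164*(7 + 8)) = 92442/(328 - 164*15) = 92442/(328 - 2460) = 92442/(-2132) = 92442*(-1/2132) = -46221/1066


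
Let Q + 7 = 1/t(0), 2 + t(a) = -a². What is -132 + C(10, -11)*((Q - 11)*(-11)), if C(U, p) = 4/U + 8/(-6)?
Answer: -4829/15 ≈ -321.93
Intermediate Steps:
C(U, p) = -4/3 + 4/U (C(U, p) = 4/U + 8*(-⅙) = 4/U - 4/3 = -4/3 + 4/U)
t(a) = -2 - a²
Q = -15/2 (Q = -7 + 1/(-2 - 1*0²) = -7 + 1/(-2 - 1*0) = -7 + 1/(-2 + 0) = -7 + 1/(-2) = -7 - ½ = -15/2 ≈ -7.5000)
-132 + C(10, -11)*((Q - 11)*(-11)) = -132 + (-4/3 + 4/10)*((-15/2 - 11)*(-11)) = -132 + (-4/3 + 4*(⅒))*(-37/2*(-11)) = -132 + (-4/3 + ⅖)*(407/2) = -132 - 14/15*407/2 = -132 - 2849/15 = -4829/15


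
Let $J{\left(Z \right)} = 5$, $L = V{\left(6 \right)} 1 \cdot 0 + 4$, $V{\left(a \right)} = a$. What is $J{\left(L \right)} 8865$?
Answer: $44325$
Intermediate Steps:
$L = 4$ ($L = 6 \cdot 1 \cdot 0 + 4 = 6 \cdot 0 + 4 = 0 + 4 = 4$)
$J{\left(L \right)} 8865 = 5 \cdot 8865 = 44325$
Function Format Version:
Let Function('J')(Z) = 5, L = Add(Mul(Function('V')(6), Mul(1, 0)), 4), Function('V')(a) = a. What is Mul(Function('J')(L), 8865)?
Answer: 44325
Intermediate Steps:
L = 4 (L = Add(Mul(6, Mul(1, 0)), 4) = Add(Mul(6, 0), 4) = Add(0, 4) = 4)
Mul(Function('J')(L), 8865) = Mul(5, 8865) = 44325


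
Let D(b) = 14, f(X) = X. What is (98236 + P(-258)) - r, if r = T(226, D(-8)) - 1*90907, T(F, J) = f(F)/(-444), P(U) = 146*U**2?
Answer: 2199462227/222 ≈ 9.9075e+6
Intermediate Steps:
T(F, J) = -F/444 (T(F, J) = F/(-444) = F*(-1/444) = -F/444)
r = -20181467/222 (r = -1/444*226 - 1*90907 = -113/222 - 90907 = -20181467/222 ≈ -90908.)
(98236 + P(-258)) - r = (98236 + 146*(-258)**2) - 1*(-20181467/222) = (98236 + 146*66564) + 20181467/222 = (98236 + 9718344) + 20181467/222 = 9816580 + 20181467/222 = 2199462227/222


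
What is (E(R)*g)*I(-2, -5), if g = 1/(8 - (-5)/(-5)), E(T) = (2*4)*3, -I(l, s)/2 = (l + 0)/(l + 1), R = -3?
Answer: -96/7 ≈ -13.714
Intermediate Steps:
I(l, s) = -2*l/(1 + l) (I(l, s) = -2*(l + 0)/(l + 1) = -2*l/(1 + l))
E(T) = 24 (E(T) = 8*3 = 24)
g = ⅐ (g = 1/(8 - (-5)*(-1)/5) = 1/(8 - 1*1) = 1/(8 - 1) = 1/7 = ⅐ ≈ 0.14286)
(E(R)*g)*I(-2, -5) = (24*(⅐))*(-2*(-2)/(1 - 2)) = 24*(-2*(-2)/(-1))/7 = 24*(-2*(-2)*(-1))/7 = (24/7)*(-4) = -96/7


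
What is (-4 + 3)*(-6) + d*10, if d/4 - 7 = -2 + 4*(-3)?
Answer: -274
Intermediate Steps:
d = -28 (d = 28 + 4*(-2 + 4*(-3)) = 28 + 4*(-2 - 12) = 28 + 4*(-14) = 28 - 56 = -28)
(-4 + 3)*(-6) + d*10 = (-4 + 3)*(-6) - 28*10 = -1*(-6) - 280 = 6 - 280 = -274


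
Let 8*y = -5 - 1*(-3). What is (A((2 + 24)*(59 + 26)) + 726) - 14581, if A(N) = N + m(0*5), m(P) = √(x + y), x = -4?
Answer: -11645 + I*√17/2 ≈ -11645.0 + 2.0616*I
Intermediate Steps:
y = -¼ (y = (-5 - 1*(-3))/8 = (-5 + 3)/8 = (⅛)*(-2) = -¼ ≈ -0.25000)
m(P) = I*√17/2 (m(P) = √(-4 - ¼) = √(-17/4) = I*√17/2)
A(N) = N + I*√17/2
(A((2 + 24)*(59 + 26)) + 726) - 14581 = (((2 + 24)*(59 + 26) + I*√17/2) + 726) - 14581 = ((26*85 + I*√17/2) + 726) - 14581 = ((2210 + I*√17/2) + 726) - 14581 = (2936 + I*√17/2) - 14581 = -11645 + I*√17/2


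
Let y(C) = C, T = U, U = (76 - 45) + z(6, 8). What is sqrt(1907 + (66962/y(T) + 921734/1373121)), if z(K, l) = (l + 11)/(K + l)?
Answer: sqrt(18997635926821493933)/69113757 ≈ 63.065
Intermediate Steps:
z(K, l) = (11 + l)/(K + l)
U = 453/14 (U = (76 - 45) + (11 + 8)/(6 + 8) = 31 + 19/14 = 453/14 ≈ 32.357)
T = 453/14 ≈ 32.357
sqrt(1907 + (66962/y(T) + 921734/1373121)) = sqrt(1907 + (66962/(453/14) + 921734/1373121)) = sqrt(1907 + (66962*(14/453) + 921734*(1/1373121))) = sqrt(1907 + (937468/453 + 921734/1373121)) = sqrt(1907 + 429224847710/207341271) = sqrt(824624651507/207341271) = sqrt(18997635926821493933)/69113757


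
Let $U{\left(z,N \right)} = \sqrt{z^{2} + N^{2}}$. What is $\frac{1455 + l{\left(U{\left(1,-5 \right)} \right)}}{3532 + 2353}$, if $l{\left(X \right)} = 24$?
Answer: $\frac{1479}{5885} \approx 0.25132$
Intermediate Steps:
$U{\left(z,N \right)} = \sqrt{N^{2} + z^{2}}$
$\frac{1455 + l{\left(U{\left(1,-5 \right)} \right)}}{3532 + 2353} = \frac{1455 + 24}{3532 + 2353} = \frac{1479}{5885}$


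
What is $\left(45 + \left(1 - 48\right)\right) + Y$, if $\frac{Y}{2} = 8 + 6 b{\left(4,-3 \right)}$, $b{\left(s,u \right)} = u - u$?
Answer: $14$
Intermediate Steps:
$b{\left(s,u \right)} = 0$
$Y = 16$ ($Y = 2 \left(8 + 6 \cdot 0\right) = 2 \left(8 + 0\right) = 2 \cdot 8 = 16$)
$\left(45 + \left(1 - 48\right)\right) + Y = \left(45 + \left(1 - 48\right)\right) + 16 = \left(45 - 47\right) + 16 = -2 + 16 = 14$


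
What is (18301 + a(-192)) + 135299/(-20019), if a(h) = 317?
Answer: 372578443/20019 ≈ 18611.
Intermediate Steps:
(18301 + a(-192)) + 135299/(-20019) = (18301 + 317) + 135299/(-20019) = 18618 + 135299*(-1/20019) = 18618 - 135299/20019 = 372578443/20019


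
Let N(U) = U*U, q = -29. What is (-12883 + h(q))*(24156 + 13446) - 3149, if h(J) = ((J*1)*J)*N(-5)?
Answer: 306152335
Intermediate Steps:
N(U) = U²
h(J) = 25*J² (h(J) = ((J*1)*J)*(-5)² = (J*J)*25 = J²*25 = 25*J²)
(-12883 + h(q))*(24156 + 13446) - 3149 = (-12883 + 25*(-29)²)*(24156 + 13446) - 3149 = (-12883 + 25*841)*37602 - 3149 = (-12883 + 21025)*37602 - 3149 = 8142*37602 - 3149 = 306155484 - 3149 = 306152335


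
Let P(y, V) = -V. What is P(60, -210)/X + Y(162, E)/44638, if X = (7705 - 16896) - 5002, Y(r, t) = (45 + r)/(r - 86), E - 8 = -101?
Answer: -12447097/844729512 ≈ -0.014735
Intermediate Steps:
E = -93 (E = 8 - 101 = -93)
Y(r, t) = (45 + r)/(-86 + r)
X = -14193 (X = -9191 - 5002 = -14193)
P(60, -210)/X + Y(162, E)/44638 = -1*(-210)/(-14193) + ((45 + 162)/(-86 + 162))/44638 = 210*(-1/14193) + (207/76)*(1/44638) = -70/4731 + ((1/76)*207)*(1/44638) = -70/4731 + (207/76)*(1/44638) = -70/4731 + 207/3392488 = -12447097/844729512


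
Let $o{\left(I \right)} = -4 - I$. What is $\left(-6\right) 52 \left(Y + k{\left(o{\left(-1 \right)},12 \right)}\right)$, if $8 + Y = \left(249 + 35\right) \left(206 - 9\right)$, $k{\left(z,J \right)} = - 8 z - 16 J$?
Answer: $-17400864$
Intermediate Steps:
$k{\left(z,J \right)} = - 16 J - 8 z$
$Y = 55940$ ($Y = -8 + \left(249 + 35\right) \left(206 - 9\right) = -8 + 284 \cdot 197 = -8 + 55948 = 55940$)
$\left(-6\right) 52 \left(Y + k{\left(o{\left(-1 \right)},12 \right)}\right) = \left(-6\right) 52 \left(55940 - \left(192 + 8 \left(-4 - -1\right)\right)\right) = - 312 \left(55940 - \left(192 + 8 \left(-4 + 1\right)\right)\right) = - 312 \left(55940 - 168\right) = \left(-312\right) 55772 = -17400864$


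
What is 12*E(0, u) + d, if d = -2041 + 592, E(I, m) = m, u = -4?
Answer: -1497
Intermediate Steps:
d = -1449
12*E(0, u) + d = 12*(-4) - 1449 = -48 - 1449 = -1497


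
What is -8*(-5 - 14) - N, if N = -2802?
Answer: 2954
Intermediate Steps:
-8*(-5 - 14) - N = -8*(-5 - 14) - 1*(-2802) = -8*(-19) + 2802 = 152 + 2802 = 2954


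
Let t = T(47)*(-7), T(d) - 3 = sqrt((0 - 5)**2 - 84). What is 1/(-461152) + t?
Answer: -9684193/461152 - 7*I*sqrt(59) ≈ -21.0 - 53.768*I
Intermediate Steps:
T(d) = 3 + I*sqrt(59) (T(d) = 3 + sqrt((0 - 5)**2 - 84) = 3 + sqrt((-5)**2 - 84) = 3 + sqrt(25 - 84) = 3 + sqrt(-59) = 3 + I*sqrt(59))
t = -21 - 7*I*sqrt(59) (t = (3 + I*sqrt(59))*(-7) = -21 - 7*I*sqrt(59) ≈ -21.0 - 53.768*I)
1/(-461152) + t = 1/(-461152) + (-21 - 7*I*sqrt(59)) = -1/461152 + (-21 - 7*I*sqrt(59)) = -9684193/461152 - 7*I*sqrt(59)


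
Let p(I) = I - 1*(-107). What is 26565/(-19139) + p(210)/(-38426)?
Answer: -1026853753/735435214 ≈ -1.3963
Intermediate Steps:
p(I) = 107 + I (p(I) = I + 107 = 107 + I)
26565/(-19139) + p(210)/(-38426) = 26565/(-19139) + (107 + 210)/(-38426) = 26565*(-1/19139) + 317*(-1/38426) = -26565/19139 - 317/38426 = -1026853753/735435214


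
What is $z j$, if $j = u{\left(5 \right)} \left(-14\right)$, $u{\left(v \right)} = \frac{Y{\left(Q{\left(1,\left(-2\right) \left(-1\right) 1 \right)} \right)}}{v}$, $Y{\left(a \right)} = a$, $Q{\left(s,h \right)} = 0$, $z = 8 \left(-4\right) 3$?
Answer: $0$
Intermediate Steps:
$z = -96$ ($z = \left(-32\right) 3 = -96$)
$u{\left(v \right)} = 0$ ($u{\left(v \right)} = \frac{0}{v} = 0$)
$j = 0$ ($j = 0 \left(-14\right) = 0$)
$z j = \left(-96\right) 0 = 0$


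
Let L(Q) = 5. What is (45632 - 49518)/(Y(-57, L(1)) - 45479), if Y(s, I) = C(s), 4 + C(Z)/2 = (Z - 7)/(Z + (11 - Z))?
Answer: 42746/500485 ≈ 0.085409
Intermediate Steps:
C(Z) = -102/11 + 2*Z/11 (C(Z) = -8 + 2*((Z - 7)/(Z + (11 - Z))) = -8 + 2*((-7 + Z)/11) = -8 + 2*((-7 + Z)*(1/11)) = -8 + 2*(-7/11 + Z/11) = -8 + (-14/11 + 2*Z/11) = -102/11 + 2*Z/11)
Y(s, I) = -102/11 + 2*s/11
(45632 - 49518)/(Y(-57, L(1)) - 45479) = (45632 - 49518)/((-102/11 + (2/11)*(-57)) - 45479) = -3886/((-102/11 - 114/11) - 45479) = -3886/(-216/11 - 45479) = -3886/(-500485/11) = -3886*(-11/500485) = 42746/500485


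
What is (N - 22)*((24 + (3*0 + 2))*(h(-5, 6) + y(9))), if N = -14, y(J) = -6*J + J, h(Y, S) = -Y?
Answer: 37440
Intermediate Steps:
y(J) = -5*J
(N - 22)*((24 + (3*0 + 2))*(h(-5, 6) + y(9))) = (-14 - 22)*((24 + (3*0 + 2))*(-1*(-5) - 5*9)) = -36*(24 + (0 + 2))*(5 - 45) = -36*(24 + 2)*(-40) = -936*(-40) = -36*(-1040) = 37440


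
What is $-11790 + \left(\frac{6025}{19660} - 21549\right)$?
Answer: $- \frac{131087743}{3932} \approx -33339.0$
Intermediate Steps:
$-11790 + \left(\frac{6025}{19660} - 21549\right) = -11790 + \left(6025 \cdot \frac{1}{19660} - 21549\right) = -11790 + \left(\frac{1205}{3932} - 21549\right) = -11790 - \frac{84729463}{3932} = - \frac{131087743}{3932}$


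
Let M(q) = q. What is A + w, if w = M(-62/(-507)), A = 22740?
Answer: 11529242/507 ≈ 22740.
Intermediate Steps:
w = 62/507 (w = -62/(-507) = -62*(-1/507) = 62/507 ≈ 0.12229)
A + w = 22740 + 62/507 = 11529242/507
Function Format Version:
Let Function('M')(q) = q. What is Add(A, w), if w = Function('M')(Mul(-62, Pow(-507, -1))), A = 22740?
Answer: Rational(11529242, 507) ≈ 22740.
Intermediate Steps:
w = Rational(62, 507) (w = Mul(-62, Pow(-507, -1)) = Mul(-62, Rational(-1, 507)) = Rational(62, 507) ≈ 0.12229)
Add(A, w) = Add(22740, Rational(62, 507)) = Rational(11529242, 507)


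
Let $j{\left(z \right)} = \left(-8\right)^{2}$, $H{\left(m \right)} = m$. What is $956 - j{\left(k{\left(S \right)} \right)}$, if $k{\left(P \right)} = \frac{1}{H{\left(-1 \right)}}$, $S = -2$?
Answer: $892$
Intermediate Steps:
$k{\left(P \right)} = -1$ ($k{\left(P \right)} = \frac{1}{-1} = -1$)
$j{\left(z \right)} = 64$
$956 - j{\left(k{\left(S \right)} \right)} = 956 - 64 = 892$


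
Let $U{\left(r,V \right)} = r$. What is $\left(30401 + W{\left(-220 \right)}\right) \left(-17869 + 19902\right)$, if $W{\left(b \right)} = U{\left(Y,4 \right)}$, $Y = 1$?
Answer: $61807266$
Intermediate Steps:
$W{\left(b \right)} = 1$
$\left(30401 + W{\left(-220 \right)}\right) \left(-17869 + 19902\right) = \left(30401 + 1\right) \left(-17869 + 19902\right) = 30402 \cdot 2033 = 61807266$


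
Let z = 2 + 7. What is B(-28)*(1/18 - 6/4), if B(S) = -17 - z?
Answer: 338/9 ≈ 37.556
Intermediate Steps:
z = 9
B(S) = -26 (B(S) = -17 - 1*9 = -17 - 9 = -26)
B(-28)*(1/18 - 6/4) = -26*(1/18 - 6/4) = -26*(1*(1/18) - 6*¼) = -26*(1/18 - 3/2) = -26*(-13/9) = 338/9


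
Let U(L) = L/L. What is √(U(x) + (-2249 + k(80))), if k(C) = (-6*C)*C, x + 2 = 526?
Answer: 2*I*√10162 ≈ 201.61*I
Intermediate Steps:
x = 524 (x = -2 + 526 = 524)
U(L) = 1
k(C) = -6*C²
√(U(x) + (-2249 + k(80))) = √(1 + (-2249 - 6*80²)) = √(1 + (-2249 - 6*6400)) = √(1 + (-2249 - 38400)) = √(1 - 40649) = √(-40648) = 2*I*√10162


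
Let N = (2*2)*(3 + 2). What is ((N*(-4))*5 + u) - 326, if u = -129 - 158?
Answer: -1013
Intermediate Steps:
N = 20 (N = 4*5 = 20)
u = -287
((N*(-4))*5 + u) - 326 = ((20*(-4))*5 - 287) - 326 = (-80*5 - 287) - 326 = (-400 - 287) - 326 = -687 - 326 = -1013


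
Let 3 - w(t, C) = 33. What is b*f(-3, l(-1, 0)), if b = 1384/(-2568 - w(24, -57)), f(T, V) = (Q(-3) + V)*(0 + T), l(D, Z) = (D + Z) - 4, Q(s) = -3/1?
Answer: -5536/423 ≈ -13.087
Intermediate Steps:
Q(s) = -3 (Q(s) = -3*1 = -3)
w(t, C) = -30 (w(t, C) = 3 - 1*33 = 3 - 33 = -30)
l(D, Z) = -4 + D + Z
f(T, V) = T*(-3 + V) (f(T, V) = (-3 + V)*(0 + T) = (-3 + V)*T = T*(-3 + V))
b = -692/1269 (b = 1384/(-2568 - 1*(-30)) = 1384/(-2568 + 30) = 1384/(-2538) = 1384*(-1/2538) = -692/1269 ≈ -0.54531)
b*f(-3, l(-1, 0)) = -(-692)*(-3 + (-4 - 1 + 0))/423 = -(-692)*(-3 - 5)/423 = -(-692)*(-8)/423 = -692/1269*24 = -5536/423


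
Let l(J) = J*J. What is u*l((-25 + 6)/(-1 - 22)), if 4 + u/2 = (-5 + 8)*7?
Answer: 12274/529 ≈ 23.202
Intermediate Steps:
l(J) = J²
u = 34 (u = -8 + 2*((-5 + 8)*7) = -8 + 2*(3*7) = -8 + 2*21 = -8 + 42 = 34)
u*l((-25 + 6)/(-1 - 22)) = 34*((-25 + 6)/(-1 - 22))² = 34*(-19/(-23))² = 34*(-19*(-1/23))² = 34*(19/23)² = 34*(361/529) = 12274/529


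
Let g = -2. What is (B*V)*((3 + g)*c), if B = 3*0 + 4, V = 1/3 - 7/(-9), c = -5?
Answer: -200/9 ≈ -22.222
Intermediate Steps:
V = 10/9 (V = 1*(⅓) - 7*(-⅑) = ⅓ + 7/9 = 10/9 ≈ 1.1111)
B = 4 (B = 0 + 4 = 4)
(B*V)*((3 + g)*c) = (4*(10/9))*((3 - 2)*(-5)) = 40*(1*(-5))/9 = (40/9)*(-5) = -200/9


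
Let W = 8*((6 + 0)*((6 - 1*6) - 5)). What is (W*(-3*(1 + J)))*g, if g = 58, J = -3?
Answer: -83520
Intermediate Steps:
W = -240 (W = 8*(6*((6 - 6) - 5)) = 8*(6*(0 - 5)) = 8*(6*(-5)) = 8*(-30) = -240)
(W*(-3*(1 + J)))*g = -(-720)*(1 - 3)*58 = -(-720)*(-2)*58 = -240*6*58 = -1440*58 = -83520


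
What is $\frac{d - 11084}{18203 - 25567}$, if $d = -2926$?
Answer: $\frac{7005}{3682} \approx 1.9025$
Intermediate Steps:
$\frac{d - 11084}{18203 - 25567} = \frac{-2926 - 11084}{18203 - 25567} = - \frac{14010}{-7364} = \left(-14010\right) \left(- \frac{1}{7364}\right) = \frac{7005}{3682}$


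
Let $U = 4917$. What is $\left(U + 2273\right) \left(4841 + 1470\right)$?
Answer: $45376090$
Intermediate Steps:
$\left(U + 2273\right) \left(4841 + 1470\right) = \left(4917 + 2273\right) \left(4841 + 1470\right) = 7190 \cdot 6311 = 45376090$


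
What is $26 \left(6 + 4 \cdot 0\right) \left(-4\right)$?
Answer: $-624$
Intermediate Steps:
$26 \left(6 + 4 \cdot 0\right) \left(-4\right) = 26 \left(6 + 0\right) \left(-4\right) = 26 \cdot 6 \left(-4\right) = 156 \left(-4\right) = -624$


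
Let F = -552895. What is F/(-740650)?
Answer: 110579/148130 ≈ 0.74650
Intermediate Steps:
F/(-740650) = -552895/(-740650) = -552895*(-1/740650) = 110579/148130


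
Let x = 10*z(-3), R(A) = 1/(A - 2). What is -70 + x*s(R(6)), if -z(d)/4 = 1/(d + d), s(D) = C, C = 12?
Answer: 10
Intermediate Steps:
R(A) = 1/(-2 + A)
s(D) = 12
z(d) = -2/d (z(d) = -4/(d + d) = -4*1/(2*d) = -2/d)
x = 20/3 (x = 10*(-2/(-3)) = 10*(-2*(-⅓)) = 10*(⅔) = 20/3 ≈ 6.6667)
-70 + x*s(R(6)) = -70 + (20/3)*12 = -70 + 80 = 10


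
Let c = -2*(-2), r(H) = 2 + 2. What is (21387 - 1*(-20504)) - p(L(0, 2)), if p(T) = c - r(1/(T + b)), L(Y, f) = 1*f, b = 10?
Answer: 41891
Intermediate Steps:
L(Y, f) = f
r(H) = 4
c = 4
p(T) = 0 (p(T) = 4 - 1*4 = 4 - 4 = 0)
(21387 - 1*(-20504)) - p(L(0, 2)) = (21387 - 1*(-20504)) - 1*0 = (21387 + 20504) + 0 = 41891 + 0 = 41891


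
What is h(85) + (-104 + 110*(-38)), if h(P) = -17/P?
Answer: -21421/5 ≈ -4284.2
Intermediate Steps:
h(85) + (-104 + 110*(-38)) = -17/85 + (-104 + 110*(-38)) = -17*1/85 + (-104 - 4180) = -⅕ - 4284 = -21421/5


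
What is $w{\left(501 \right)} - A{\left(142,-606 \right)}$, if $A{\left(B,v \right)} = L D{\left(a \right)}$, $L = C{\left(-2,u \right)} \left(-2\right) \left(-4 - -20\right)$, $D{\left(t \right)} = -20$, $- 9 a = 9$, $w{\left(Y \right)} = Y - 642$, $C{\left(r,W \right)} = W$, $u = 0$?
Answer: $-141$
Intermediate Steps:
$w{\left(Y \right)} = -642 + Y$
$a = -1$ ($a = \left(- \frac{1}{9}\right) 9 = -1$)
$L = 0$ ($L = 0 \left(-2\right) \left(-4 - -20\right) = 0 \left(-4 + 20\right) = 0 \cdot 16 = 0$)
$A{\left(B,v \right)} = 0$ ($A{\left(B,v \right)} = 0 \left(-20\right) = 0$)
$w{\left(501 \right)} - A{\left(142,-606 \right)} = \left(-642 + 501\right) - 0 = -141 + 0 = -141$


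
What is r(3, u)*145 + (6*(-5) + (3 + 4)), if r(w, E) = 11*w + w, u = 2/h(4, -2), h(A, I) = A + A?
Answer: 5197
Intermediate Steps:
h(A, I) = 2*A
u = ¼ (u = 2/((2*4)) = 2/8 = 2*(⅛) = ¼ ≈ 0.25000)
r(w, E) = 12*w
r(3, u)*145 + (6*(-5) + (3 + 4)) = (12*3)*145 + (6*(-5) + (3 + 4)) = 36*145 + (-30 + 7) = 5220 - 23 = 5197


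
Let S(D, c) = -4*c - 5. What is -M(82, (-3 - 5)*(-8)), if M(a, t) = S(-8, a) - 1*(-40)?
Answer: 293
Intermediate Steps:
S(D, c) = -5 - 4*c
M(a, t) = 35 - 4*a (M(a, t) = (-5 - 4*a) - 1*(-40) = (-5 - 4*a) + 40 = 35 - 4*a)
-M(82, (-3 - 5)*(-8)) = -(35 - 4*82) = -(35 - 328) = -1*(-293) = 293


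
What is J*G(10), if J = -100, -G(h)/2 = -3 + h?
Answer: 1400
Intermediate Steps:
G(h) = 6 - 2*h (G(h) = -2*(-3 + h) = 6 - 2*h)
J*G(10) = -100*(6 - 2*10) = -100*(6 - 20) = -100*(-14) = 1400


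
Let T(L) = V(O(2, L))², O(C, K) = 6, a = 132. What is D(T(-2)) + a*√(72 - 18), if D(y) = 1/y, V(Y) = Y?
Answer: 1/36 + 396*√6 ≈ 970.03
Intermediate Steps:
T(L) = 36 (T(L) = 6² = 36)
D(T(-2)) + a*√(72 - 18) = 1/36 + 132*√(72 - 18) = 1/36 + 132*√54 = 1/36 + 132*(3*√6) = 1/36 + 396*√6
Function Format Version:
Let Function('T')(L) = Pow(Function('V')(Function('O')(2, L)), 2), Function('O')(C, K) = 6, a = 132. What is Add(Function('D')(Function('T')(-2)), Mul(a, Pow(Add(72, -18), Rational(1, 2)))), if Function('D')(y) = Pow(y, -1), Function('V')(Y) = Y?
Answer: Add(Rational(1, 36), Mul(396, Pow(6, Rational(1, 2)))) ≈ 970.03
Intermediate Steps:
Function('T')(L) = 36 (Function('T')(L) = Pow(6, 2) = 36)
Add(Function('D')(Function('T')(-2)), Mul(a, Pow(Add(72, -18), Rational(1, 2)))) = Add(Pow(36, -1), Mul(132, Pow(Add(72, -18), Rational(1, 2)))) = Add(Rational(1, 36), Mul(132, Pow(54, Rational(1, 2)))) = Add(Rational(1, 36), Mul(132, Mul(3, Pow(6, Rational(1, 2))))) = Add(Rational(1, 36), Mul(396, Pow(6, Rational(1, 2))))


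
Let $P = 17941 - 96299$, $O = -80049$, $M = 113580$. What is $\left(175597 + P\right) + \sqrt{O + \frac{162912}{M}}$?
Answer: $97239 + \frac{i \sqrt{7171159228185}}{9465} \approx 97239.0 + 282.93 i$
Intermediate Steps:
$P = -78358$ ($P = 17941 - 96299 = -78358$)
$\left(175597 + P\right) + \sqrt{O + \frac{162912}{M}} = \left(175597 - 78358\right) + \sqrt{-80049 + \frac{162912}{113580}} = 97239 + \sqrt{-80049 + 162912 \cdot \frac{1}{113580}} = 97239 + \sqrt{-80049 + \frac{13576}{9465}} = 97239 + \sqrt{- \frac{757650209}{9465}} = 97239 + \frac{i \sqrt{7171159228185}}{9465}$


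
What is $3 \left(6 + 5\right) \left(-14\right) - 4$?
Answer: $-466$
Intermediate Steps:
$3 \left(6 + 5\right) \left(-14\right) - 4 = 3 \cdot 11 \left(-14\right) - 4 = 33 \left(-14\right) - 4 = -462 - 4 = -466$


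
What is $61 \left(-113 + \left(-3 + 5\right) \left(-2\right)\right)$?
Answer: $-7137$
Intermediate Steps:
$61 \left(-113 + \left(-3 + 5\right) \left(-2\right)\right) = 61 \left(-113 + 2 \left(-2\right)\right) = 61 \left(-113 - 4\right) = 61 \left(-117\right) = -7137$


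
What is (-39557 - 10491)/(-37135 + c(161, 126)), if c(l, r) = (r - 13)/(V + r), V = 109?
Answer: 2940320/2181653 ≈ 1.3477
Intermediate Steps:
c(l, r) = (-13 + r)/(109 + r) (c(l, r) = (r - 13)/(109 + r) = (-13 + r)/(109 + r))
(-39557 - 10491)/(-37135 + c(161, 126)) = (-39557 - 10491)/(-37135 + (-13 + 126)/(109 + 126)) = -50048/(-37135 + 113/235) = -50048/(-8726612/235) = -50048*(-235/8726612) = 2940320/2181653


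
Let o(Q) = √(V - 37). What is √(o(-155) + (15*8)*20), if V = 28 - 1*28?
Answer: √(2400 + I*√37) ≈ 48.99 + 0.0621*I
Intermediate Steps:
V = 0 (V = 28 - 28 = 0)
o(Q) = I*√37 (o(Q) = √(0 - 37) = √(-37) = I*√37)
√(o(-155) + (15*8)*20) = √(I*√37 + (15*8)*20) = √(I*√37 + 120*20) = √(I*√37 + 2400) = √(2400 + I*√37)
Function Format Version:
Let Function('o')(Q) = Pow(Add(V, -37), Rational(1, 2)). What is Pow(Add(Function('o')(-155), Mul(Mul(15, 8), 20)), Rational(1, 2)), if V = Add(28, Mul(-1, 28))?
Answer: Pow(Add(2400, Mul(I, Pow(37, Rational(1, 2)))), Rational(1, 2)) ≈ Add(48.990, Mul(0.0621, I))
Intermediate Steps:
V = 0 (V = Add(28, -28) = 0)
Function('o')(Q) = Mul(I, Pow(37, Rational(1, 2))) (Function('o')(Q) = Pow(Add(0, -37), Rational(1, 2)) = Pow(-37, Rational(1, 2)) = Mul(I, Pow(37, Rational(1, 2))))
Pow(Add(Function('o')(-155), Mul(Mul(15, 8), 20)), Rational(1, 2)) = Pow(Add(Mul(I, Pow(37, Rational(1, 2))), Mul(Mul(15, 8), 20)), Rational(1, 2)) = Pow(Add(Mul(I, Pow(37, Rational(1, 2))), Mul(120, 20)), Rational(1, 2)) = Pow(Add(Mul(I, Pow(37, Rational(1, 2))), 2400), Rational(1, 2)) = Pow(Add(2400, Mul(I, Pow(37, Rational(1, 2)))), Rational(1, 2))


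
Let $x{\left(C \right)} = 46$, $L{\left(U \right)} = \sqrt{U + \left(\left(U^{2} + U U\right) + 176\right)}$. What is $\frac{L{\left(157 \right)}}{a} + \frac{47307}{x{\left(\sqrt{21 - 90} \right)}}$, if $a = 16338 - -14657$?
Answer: $\frac{47307}{46} + \frac{\sqrt{49631}}{30995} \approx 1028.4$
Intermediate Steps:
$L{\left(U \right)} = \sqrt{176 + U + 2 U^{2}}$ ($L{\left(U \right)} = \sqrt{U + \left(\left(U^{2} + U^{2}\right) + 176\right)} = \sqrt{U + \left(2 U^{2} + 176\right)} = \sqrt{U + \left(176 + 2 U^{2}\right)} = \sqrt{176 + U + 2 U^{2}}$)
$a = 30995$ ($a = 16338 + 14657 = 30995$)
$\frac{L{\left(157 \right)}}{a} + \frac{47307}{x{\left(\sqrt{21 - 90} \right)}} = \frac{\sqrt{176 + 157 + 2 \cdot 157^{2}}}{30995} + \frac{47307}{46} = \sqrt{176 + 157 + 2 \cdot 24649} \cdot \frac{1}{30995} + 47307 \cdot \frac{1}{46} = \sqrt{176 + 157 + 49298} \cdot \frac{1}{30995} + \frac{47307}{46} = \sqrt{49631} \cdot \frac{1}{30995} + \frac{47307}{46} = \frac{\sqrt{49631}}{30995} + \frac{47307}{46} = \frac{47307}{46} + \frac{\sqrt{49631}}{30995}$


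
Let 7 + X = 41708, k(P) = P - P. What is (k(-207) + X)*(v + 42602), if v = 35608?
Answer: 3261435210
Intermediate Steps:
k(P) = 0
X = 41701 (X = -7 + 41708 = 41701)
(k(-207) + X)*(v + 42602) = (0 + 41701)*(35608 + 42602) = 41701*78210 = 3261435210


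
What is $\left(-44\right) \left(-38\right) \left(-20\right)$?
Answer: $-33440$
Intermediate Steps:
$\left(-44\right) \left(-38\right) \left(-20\right) = 1672 \left(-20\right) = -33440$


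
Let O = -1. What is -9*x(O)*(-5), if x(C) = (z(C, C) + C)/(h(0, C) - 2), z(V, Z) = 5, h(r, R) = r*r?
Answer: -90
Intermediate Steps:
h(r, R) = r**2
x(C) = -5/2 - C/2 (x(C) = (5 + C)/(0**2 - 2) = (5 + C)/(0 - 2) = (5 + C)/(-2) = (5 + C)*(-1/2) = -5/2 - C/2)
-9*x(O)*(-5) = -9*(-5/2 - 1/2*(-1))*(-5) = -9*(-5/2 + 1/2)*(-5) = -(-18)*(-5) = -9*10 = -90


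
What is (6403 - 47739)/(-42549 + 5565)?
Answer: 5167/4623 ≈ 1.1177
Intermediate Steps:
(6403 - 47739)/(-42549 + 5565) = -41336/(-36984) = -41336*(-1/36984) = 5167/4623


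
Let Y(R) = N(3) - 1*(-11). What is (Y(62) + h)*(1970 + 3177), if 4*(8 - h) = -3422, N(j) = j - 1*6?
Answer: 8971221/2 ≈ 4.4856e+6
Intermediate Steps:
N(j) = -6 + j (N(j) = j - 6 = -6 + j)
h = 1727/2 (h = 8 - 1/4*(-3422) = 8 + 1711/2 = 1727/2 ≈ 863.50)
Y(R) = 8 (Y(R) = (-6 + 3) - 1*(-11) = -3 + 11 = 8)
(Y(62) + h)*(1970 + 3177) = (8 + 1727/2)*(1970 + 3177) = (1743/2)*5147 = 8971221/2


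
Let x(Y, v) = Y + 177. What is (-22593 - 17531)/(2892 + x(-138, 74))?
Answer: -40124/2931 ≈ -13.690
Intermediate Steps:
x(Y, v) = 177 + Y
(-22593 - 17531)/(2892 + x(-138, 74)) = (-22593 - 17531)/(2892 + (177 - 138)) = -40124/(2892 + 39) = -40124/2931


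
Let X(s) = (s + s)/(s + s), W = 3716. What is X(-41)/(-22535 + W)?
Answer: -1/18819 ≈ -5.3138e-5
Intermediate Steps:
X(s) = 1 (X(s) = (2*s)/((2*s)) = (2*s)*(1/(2*s)) = 1)
X(-41)/(-22535 + W) = 1/(-22535 + 3716) = 1/(-18819) = 1*(-1/18819) = -1/18819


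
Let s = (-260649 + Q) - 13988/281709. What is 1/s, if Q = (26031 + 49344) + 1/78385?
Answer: -22081759965/4091177091923081 ≈ -5.3974e-6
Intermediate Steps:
Q = 5908269376/78385 (Q = 75375 + 1/78385 = 5908269376/78385 ≈ 75375.)
s = -4091177091923081/22081759965 (s = (-260649 + 5908269376/78385) - 13988/281709 = -14522702489/78385 - 13988*1/281709 = -14522702489/78385 - 13988/281709 = -4091177091923081/22081759965 ≈ -1.8527e+5)
1/s = 1/(-4091177091923081/22081759965) = -22081759965/4091177091923081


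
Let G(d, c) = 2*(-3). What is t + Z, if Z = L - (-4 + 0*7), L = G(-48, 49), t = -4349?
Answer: -4351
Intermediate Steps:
G(d, c) = -6
L = -6
Z = -2 (Z = -6 - (-4 + 0*7) = -6 - (-4 + 0) = -6 - 1*(-4) = -6 + 4 = -2)
t + Z = -4349 - 2 = -4351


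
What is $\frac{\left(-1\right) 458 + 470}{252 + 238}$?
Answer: $\frac{6}{245} \approx 0.02449$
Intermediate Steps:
$\frac{\left(-1\right) 458 + 470}{252 + 238} = \frac{-458 + 470}{490} = 12 \cdot \frac{1}{490} = \frac{6}{245}$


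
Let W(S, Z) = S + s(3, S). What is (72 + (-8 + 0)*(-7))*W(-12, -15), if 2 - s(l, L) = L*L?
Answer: -19712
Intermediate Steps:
s(l, L) = 2 - L**2 (s(l, L) = 2 - L*L = 2 - L**2)
W(S, Z) = 2 + S - S**2 (W(S, Z) = S + (2 - S**2) = 2 + S - S**2)
(72 + (-8 + 0)*(-7))*W(-12, -15) = (72 + (-8 + 0)*(-7))*(2 - 12 - 1*(-12)**2) = (72 - 8*(-7))*(2 - 12 - 1*144) = (72 + 56)*(2 - 12 - 144) = 128*(-154) = -19712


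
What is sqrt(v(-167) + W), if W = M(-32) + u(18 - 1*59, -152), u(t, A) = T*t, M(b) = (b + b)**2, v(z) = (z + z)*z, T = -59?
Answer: sqrt(62293) ≈ 249.59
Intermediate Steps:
v(z) = 2*z**2 (v(z) = (2*z)*z = 2*z**2)
M(b) = 4*b**2 (M(b) = (2*b)**2 = 4*b**2)
u(t, A) = -59*t
W = 6515 (W = 4*(-32)**2 - 59*(18 - 1*59) = 4*1024 - 59*(18 - 59) = 4096 - 59*(-41) = 4096 + 2419 = 6515)
sqrt(v(-167) + W) = sqrt(2*(-167)**2 + 6515) = sqrt(2*27889 + 6515) = sqrt(55778 + 6515) = sqrt(62293)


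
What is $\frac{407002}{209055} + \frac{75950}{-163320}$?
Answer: $\frac{562153771}{379365140} \approx 1.4818$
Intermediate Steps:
$\frac{407002}{209055} + \frac{75950}{-163320} = 407002 \cdot \frac{1}{209055} + 75950 \left(- \frac{1}{163320}\right) = \frac{407002}{209055} - \frac{7595}{16332} = \frac{562153771}{379365140}$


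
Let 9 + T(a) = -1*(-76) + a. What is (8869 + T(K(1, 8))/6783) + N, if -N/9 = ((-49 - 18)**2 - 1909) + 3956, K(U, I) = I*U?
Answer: -112948230/2261 ≈ -49955.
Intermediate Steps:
T(a) = 67 + a (T(a) = -9 + (-1*(-76) + a) = -9 + (76 + a) = 67 + a)
N = -58824 (N = -9*(((-49 - 18)**2 - 1909) + 3956) = -9*(((-67)**2 - 1909) + 3956) = -9*((4489 - 1909) + 3956) = -9*(2580 + 3956) = -9*6536 = -58824)
(8869 + T(K(1, 8))/6783) + N = (8869 + (67 + 8*1)/6783) - 58824 = (8869 + (67 + 8)*(1/6783)) - 58824 = (8869 + 75*(1/6783)) - 58824 = (8869 + 25/2261) - 58824 = 20052834/2261 - 58824 = -112948230/2261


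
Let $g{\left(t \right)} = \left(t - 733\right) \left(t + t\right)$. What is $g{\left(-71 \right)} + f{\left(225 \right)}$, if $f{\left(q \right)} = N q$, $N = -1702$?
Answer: $-268782$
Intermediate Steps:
$f{\left(q \right)} = - 1702 q$
$g{\left(t \right)} = 2 t \left(-733 + t\right)$ ($g{\left(t \right)} = \left(-733 + t\right) 2 t = 2 t \left(-733 + t\right)$)
$g{\left(-71 \right)} + f{\left(225 \right)} = 2 \left(-71\right) \left(-733 - 71\right) - 382950 = 2 \left(-71\right) \left(-804\right) - 382950 = 114168 - 382950 = -268782$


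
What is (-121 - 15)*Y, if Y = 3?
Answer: -408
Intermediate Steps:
(-121 - 15)*Y = (-121 - 15)*3 = -136*3 = -408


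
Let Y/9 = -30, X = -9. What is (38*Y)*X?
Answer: 92340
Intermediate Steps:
Y = -270 (Y = 9*(-30) = -270)
(38*Y)*X = (38*(-270))*(-9) = -10260*(-9) = 92340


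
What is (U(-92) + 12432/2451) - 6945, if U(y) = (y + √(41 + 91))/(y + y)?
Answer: -11339025/1634 - √33/92 ≈ -6939.5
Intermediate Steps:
U(y) = (y + 2*√33)/(2*y) (U(y) = (y + √132)/((2*y)) = (y + 2*√33)*(1/(2*y)) = (y + 2*√33)/(2*y))
(U(-92) + 12432/2451) - 6945 = ((√33 + (½)*(-92))/(-92) + 12432/2451) - 6945 = (-(√33 - 46)/92 + 12432*(1/2451)) - 6945 = (-(-46 + √33)/92 + 4144/817) - 6945 = ((½ - √33/92) + 4144/817) - 6945 = (9105/1634 - √33/92) - 6945 = -11339025/1634 - √33/92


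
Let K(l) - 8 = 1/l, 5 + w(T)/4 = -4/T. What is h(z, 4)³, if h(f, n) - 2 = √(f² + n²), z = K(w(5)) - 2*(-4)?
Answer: (232 + √3641497)³/1560896 ≈ 6281.0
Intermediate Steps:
w(T) = -20 - 16/T (w(T) = -20 + 4*(-4/T) = -20 - 16/T)
K(l) = 8 + 1/l
z = 1851/116 (z = (8 + 1/(-20 - 16/5)) - 2*(-4) = (8 + 1/(-20 - 16*⅕)) - 1*(-8) = (8 + 1/(-20 - 16/5)) + 8 = (8 + 1/(-116/5)) + 8 = (8 - 5/116) + 8 = 923/116 + 8 = 1851/116 ≈ 15.957)
h(f, n) = 2 + √(f² + n²)
h(z, 4)³ = (2 + √((1851/116)² + 4²))³ = (2 + √(3426201/13456 + 16))³ = (2 + √(3641497/13456))³ = (2 + √3641497/116)³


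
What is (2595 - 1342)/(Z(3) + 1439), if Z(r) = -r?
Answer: 1253/1436 ≈ 0.87256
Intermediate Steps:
(2595 - 1342)/(Z(3) + 1439) = (2595 - 1342)/(-1*3 + 1439) = 1253/(-3 + 1439) = 1253/1436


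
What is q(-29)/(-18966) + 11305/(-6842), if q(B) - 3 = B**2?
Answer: -110092639/64882686 ≈ -1.6968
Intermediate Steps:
q(B) = 3 + B**2
q(-29)/(-18966) + 11305/(-6842) = (3 + (-29)**2)/(-18966) + 11305/(-6842) = (3 + 841)*(-1/18966) + 11305*(-1/6842) = 844*(-1/18966) - 11305/6842 = -422/9483 - 11305/6842 = -110092639/64882686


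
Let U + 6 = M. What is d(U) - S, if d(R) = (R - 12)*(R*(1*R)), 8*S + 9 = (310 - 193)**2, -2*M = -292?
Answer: 2507090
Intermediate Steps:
M = 146 (M = -1/2*(-292) = 146)
U = 140 (U = -6 + 146 = 140)
S = 1710 (S = -9/8 + (310 - 193)**2/8 = -9/8 + (1/8)*117**2 = -9/8 + (1/8)*13689 = -9/8 + 13689/8 = 1710)
d(R) = R**2*(-12 + R) (d(R) = (-12 + R)*(R*R) = (-12 + R)*R**2 = R**2*(-12 + R))
d(U) - S = 140**2*(-12 + 140) - 1*1710 = 19600*128 - 1710 = 2508800 - 1710 = 2507090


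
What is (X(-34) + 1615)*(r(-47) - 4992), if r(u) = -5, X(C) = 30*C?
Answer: -2973215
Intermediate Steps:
(X(-34) + 1615)*(r(-47) - 4992) = (30*(-34) + 1615)*(-5 - 4992) = (-1020 + 1615)*(-4997) = 595*(-4997) = -2973215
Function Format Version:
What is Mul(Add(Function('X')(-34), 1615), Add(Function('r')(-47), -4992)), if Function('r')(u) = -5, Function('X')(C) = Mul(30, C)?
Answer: -2973215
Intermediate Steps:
Mul(Add(Function('X')(-34), 1615), Add(Function('r')(-47), -4992)) = Mul(Add(Mul(30, -34), 1615), Add(-5, -4992)) = Mul(Add(-1020, 1615), -4997) = Mul(595, -4997) = -2973215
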